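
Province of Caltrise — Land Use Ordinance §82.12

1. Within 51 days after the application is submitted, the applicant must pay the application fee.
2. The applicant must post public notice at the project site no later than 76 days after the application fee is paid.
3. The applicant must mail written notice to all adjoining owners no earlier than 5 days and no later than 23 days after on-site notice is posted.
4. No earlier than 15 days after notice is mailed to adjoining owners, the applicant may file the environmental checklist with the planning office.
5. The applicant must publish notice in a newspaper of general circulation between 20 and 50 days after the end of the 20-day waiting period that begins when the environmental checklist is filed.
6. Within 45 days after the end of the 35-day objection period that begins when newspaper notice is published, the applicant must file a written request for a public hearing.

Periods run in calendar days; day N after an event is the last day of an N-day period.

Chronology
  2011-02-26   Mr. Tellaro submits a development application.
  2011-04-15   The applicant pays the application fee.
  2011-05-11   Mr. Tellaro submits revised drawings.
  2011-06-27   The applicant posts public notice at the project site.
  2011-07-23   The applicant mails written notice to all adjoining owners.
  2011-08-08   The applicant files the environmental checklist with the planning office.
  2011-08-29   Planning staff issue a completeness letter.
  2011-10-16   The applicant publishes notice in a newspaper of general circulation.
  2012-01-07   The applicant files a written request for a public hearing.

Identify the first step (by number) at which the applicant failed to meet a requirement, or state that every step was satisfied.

Step 3

Step 1: 51 days after 2011-02-26 (when the application is submitted) is 2011-04-18; completed 2011-04-15, before the deadline.
Step 2: 76 days after 2011-04-15 (when the application fee is paid) is 2011-06-30; 2011-06-27 is within that limit.
Step 3: the window is 5–23 days after 2011-06-27 (when on-site notice is posted), so 2011-07-02 through 2011-07-20; done 2011-07-23 — 3 days after the window closed.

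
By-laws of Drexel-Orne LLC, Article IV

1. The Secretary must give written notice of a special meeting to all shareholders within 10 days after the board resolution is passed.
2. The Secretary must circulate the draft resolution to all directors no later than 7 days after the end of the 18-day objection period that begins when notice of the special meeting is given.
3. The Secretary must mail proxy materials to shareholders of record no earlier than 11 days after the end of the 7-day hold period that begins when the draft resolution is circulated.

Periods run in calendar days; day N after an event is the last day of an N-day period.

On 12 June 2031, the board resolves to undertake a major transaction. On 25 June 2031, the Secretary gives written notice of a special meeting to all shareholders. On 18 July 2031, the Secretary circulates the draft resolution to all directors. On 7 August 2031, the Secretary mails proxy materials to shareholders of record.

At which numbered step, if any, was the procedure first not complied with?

Step 1

Step 1: 10 days after 12 June 2031 (when the board resolution is passed) is 22 June 2031; 25 June 2031 misses that deadline by 3 days.
The procedure was therefore not followed at step 1.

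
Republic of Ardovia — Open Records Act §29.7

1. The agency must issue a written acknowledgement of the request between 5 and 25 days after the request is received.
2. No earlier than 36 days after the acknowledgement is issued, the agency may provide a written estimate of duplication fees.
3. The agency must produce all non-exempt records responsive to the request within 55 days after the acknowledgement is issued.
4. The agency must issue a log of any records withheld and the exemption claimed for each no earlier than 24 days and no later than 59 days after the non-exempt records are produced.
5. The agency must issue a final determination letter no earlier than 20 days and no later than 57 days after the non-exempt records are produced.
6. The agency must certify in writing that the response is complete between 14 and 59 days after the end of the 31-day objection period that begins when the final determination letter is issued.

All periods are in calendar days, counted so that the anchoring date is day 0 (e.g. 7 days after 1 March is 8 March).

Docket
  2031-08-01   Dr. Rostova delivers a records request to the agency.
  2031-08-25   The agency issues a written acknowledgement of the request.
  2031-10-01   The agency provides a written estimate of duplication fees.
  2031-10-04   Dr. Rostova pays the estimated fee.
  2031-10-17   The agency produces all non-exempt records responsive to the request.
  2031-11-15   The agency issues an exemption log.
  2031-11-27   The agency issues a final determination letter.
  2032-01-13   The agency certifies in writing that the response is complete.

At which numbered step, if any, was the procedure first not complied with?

None — every step was satisfied

(1) the permitted window runs from 2031-08-01 + 5 = 2031-08-06 to 2031-08-01 + 25 = 2031-08-26; 2031-08-25 falls inside that range.
(2) permitted from 2031-08-25 + 36 days = 2031-09-30 onward; 2031-10-01 is on or after that date.
(3) due by 2031-08-25 + 55 days = 2031-10-19; 2031-10-17 is within that limit.
(4) the permitted window runs from 2031-10-17 + 24 = 2031-11-10 to 2031-10-17 + 59 = 2031-12-15; 2031-11-15 falls inside that range.
(5) the permitted window runs from 2031-10-17 + 20 = 2031-11-06 to 2031-10-17 + 57 = 2031-12-13; done 2031-11-27 — within the window.
(6) the permitted window runs from 2031-12-28 + 14 = 2032-01-11 to 2031-12-28 + 59 = 2032-02-25; 2032-01-13 falls inside that range.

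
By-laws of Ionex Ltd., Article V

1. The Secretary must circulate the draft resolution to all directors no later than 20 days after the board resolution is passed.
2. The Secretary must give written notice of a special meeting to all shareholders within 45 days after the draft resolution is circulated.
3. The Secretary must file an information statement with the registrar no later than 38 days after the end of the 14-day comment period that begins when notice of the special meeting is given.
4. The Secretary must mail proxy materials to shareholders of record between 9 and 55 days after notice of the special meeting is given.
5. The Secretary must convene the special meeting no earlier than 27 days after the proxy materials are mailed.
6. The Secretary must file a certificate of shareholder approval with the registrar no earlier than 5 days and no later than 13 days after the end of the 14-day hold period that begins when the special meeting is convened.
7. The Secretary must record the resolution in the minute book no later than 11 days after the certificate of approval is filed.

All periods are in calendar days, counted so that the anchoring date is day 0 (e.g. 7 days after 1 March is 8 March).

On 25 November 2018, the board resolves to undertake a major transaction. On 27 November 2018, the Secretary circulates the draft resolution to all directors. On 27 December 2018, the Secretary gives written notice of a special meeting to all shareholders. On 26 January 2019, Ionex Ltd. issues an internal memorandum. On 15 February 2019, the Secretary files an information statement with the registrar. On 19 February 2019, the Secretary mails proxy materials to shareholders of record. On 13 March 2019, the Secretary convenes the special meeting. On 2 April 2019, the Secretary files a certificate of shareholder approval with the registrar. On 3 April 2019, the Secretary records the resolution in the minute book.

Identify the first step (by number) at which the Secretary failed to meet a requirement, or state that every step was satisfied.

Step 5

Step 1 — counting 20 days from 25 November 2018 (when the board resolution is passed) gives a deadline of 15 December 2018; completed 27 November 2018, before the deadline.
Step 2 — counting 45 days from 27 November 2018 (when the draft resolution is circulated) gives a deadline of 11 January 2019; 27 December 2018 is within that limit.
Step 3 — counting 38 days from 10 January 2019 (end of the 14-day comment period, which began when notice of the special meeting is given on 27 December 2018) gives a deadline of 17 February 2019; completed 15 February 2019, before the deadline.
Step 4 — 9 and 55 days from 27 December 2018 (when notice of the special meeting is given) are 5 January 2019 and 20 February 2019 respectively; 19 February 2019 falls inside that range.
Step 5 — must wait 27 days from 19 February 2019 (when the proxy materials are mailed), so not before 18 March 2019; done 13 March 2019 — 5 days too early.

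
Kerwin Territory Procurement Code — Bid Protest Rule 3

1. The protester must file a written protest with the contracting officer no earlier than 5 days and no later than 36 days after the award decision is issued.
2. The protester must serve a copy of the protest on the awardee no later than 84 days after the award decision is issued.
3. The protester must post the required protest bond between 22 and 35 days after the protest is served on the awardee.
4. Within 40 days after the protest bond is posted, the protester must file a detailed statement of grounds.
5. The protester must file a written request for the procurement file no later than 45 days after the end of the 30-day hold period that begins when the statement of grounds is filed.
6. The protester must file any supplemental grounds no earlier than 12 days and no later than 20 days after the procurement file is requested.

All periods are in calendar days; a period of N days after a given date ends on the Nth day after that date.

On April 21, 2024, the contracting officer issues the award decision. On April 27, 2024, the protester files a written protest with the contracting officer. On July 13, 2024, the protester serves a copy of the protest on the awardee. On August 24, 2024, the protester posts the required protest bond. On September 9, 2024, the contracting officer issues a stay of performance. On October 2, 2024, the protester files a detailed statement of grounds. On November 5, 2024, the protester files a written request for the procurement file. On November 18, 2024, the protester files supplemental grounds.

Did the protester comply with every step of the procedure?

No

Step 1 — 5 and 36 days from April 21, 2024 (when the award decision is issued) are April 26, 2024 and May 27, 2024 respectively; April 27, 2024 falls inside that range.
Step 2 — counting 84 days from April 21, 2024 (when the award decision is issued) gives a deadline of July 14, 2024; completed July 13, 2024, before the deadline.
Step 3 — 22 and 35 days from July 13, 2024 (when the protest is served on the awardee) are August 4, 2024 and August 17, 2024 respectively; August 24, 2024 is 7 days past the end of the window.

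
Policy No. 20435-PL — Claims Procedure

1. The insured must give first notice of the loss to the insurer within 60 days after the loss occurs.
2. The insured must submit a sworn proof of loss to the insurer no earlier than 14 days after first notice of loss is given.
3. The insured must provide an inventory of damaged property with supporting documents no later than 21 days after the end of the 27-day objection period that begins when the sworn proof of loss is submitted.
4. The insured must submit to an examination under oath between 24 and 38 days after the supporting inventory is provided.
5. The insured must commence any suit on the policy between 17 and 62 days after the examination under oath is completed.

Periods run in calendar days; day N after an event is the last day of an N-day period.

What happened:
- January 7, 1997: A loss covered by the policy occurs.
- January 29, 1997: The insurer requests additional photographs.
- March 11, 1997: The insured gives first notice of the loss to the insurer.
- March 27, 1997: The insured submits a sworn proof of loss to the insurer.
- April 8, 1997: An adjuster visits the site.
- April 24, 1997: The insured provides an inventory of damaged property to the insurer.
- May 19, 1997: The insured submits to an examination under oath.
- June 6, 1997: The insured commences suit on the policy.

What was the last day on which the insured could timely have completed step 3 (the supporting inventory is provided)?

May 14, 1997

The sworn proof of loss is submitted on March 27, 1997; the 27-day objection period therefore ends April 23, 1997, and step 3 runs from that date. 21 days after April 23, 1997 is May 14, 1997.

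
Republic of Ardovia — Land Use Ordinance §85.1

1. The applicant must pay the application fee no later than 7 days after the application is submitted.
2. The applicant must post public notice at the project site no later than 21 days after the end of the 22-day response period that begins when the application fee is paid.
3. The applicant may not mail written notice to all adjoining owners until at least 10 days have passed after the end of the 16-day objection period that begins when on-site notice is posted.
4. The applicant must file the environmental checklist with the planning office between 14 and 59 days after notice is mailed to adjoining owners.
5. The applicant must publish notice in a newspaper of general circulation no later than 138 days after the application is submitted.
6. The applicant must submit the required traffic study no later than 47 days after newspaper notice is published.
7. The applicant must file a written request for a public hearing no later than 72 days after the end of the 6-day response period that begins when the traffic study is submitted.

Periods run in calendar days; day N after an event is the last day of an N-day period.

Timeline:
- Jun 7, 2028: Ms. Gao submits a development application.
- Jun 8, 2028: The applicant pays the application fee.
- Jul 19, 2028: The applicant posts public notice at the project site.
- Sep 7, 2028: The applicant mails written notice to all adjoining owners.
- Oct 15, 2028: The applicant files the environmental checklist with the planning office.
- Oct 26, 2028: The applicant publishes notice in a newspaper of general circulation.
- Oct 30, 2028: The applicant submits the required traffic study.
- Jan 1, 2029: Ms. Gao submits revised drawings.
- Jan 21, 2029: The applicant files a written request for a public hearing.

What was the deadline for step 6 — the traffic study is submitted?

Dec 12, 2028

Step 6 runs from Oct 26, 2028, when newspaper notice is published. 47 days after Oct 26, 2028 is Dec 12, 2028.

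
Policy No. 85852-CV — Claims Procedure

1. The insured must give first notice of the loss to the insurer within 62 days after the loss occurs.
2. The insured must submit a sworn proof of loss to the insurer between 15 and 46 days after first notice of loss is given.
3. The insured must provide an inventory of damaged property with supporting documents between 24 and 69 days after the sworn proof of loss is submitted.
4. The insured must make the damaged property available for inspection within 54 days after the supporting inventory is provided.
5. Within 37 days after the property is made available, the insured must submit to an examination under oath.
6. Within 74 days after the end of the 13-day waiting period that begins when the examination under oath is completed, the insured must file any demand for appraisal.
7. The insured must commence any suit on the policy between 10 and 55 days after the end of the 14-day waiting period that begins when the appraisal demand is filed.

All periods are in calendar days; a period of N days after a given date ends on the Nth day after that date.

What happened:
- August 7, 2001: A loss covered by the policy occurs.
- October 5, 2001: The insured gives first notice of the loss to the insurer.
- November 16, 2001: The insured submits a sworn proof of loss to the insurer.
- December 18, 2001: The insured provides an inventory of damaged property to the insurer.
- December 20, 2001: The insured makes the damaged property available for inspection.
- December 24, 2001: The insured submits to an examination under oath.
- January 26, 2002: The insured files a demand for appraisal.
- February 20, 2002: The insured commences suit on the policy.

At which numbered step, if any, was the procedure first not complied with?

None — every step was satisfied

Step 1 — counting 62 days from August 7, 2001 (when the loss occurs) gives a deadline of October 8, 2001; October 5, 2001 is within that limit.
Step 2 — 15 and 46 days from October 5, 2001 (when first notice of loss is given) are October 20, 2001 and November 20, 2001 respectively; done November 16, 2001, which is between those dates.
Step 3 — 24 and 69 days from November 16, 2001 (when the sworn proof of loss is submitted) are December 10, 2001 and January 24, 2002 respectively; December 18, 2001 falls inside that range.
Step 4 — counting 54 days from December 18, 2001 (when the supporting inventory is provided) gives a deadline of February 10, 2002; completed December 20, 2001, before the deadline.
Step 5 — counting 37 days from December 20, 2001 (when the property is made available) gives a deadline of January 26, 2002; completed December 24, 2001, before the deadline.
Step 6 — counting 74 days from January 6, 2002 (end of the 13-day waiting period, which began when the examination under oath is completed on December 24, 2001) gives a deadline of March 21, 2002; January 26, 2002 is within that limit.
Step 7 — 10 and 55 days from February 9, 2002 (end of the 14-day waiting period, which began when the appraisal demand is filed on January 26, 2002) are February 19, 2002 and April 5, 2002 respectively; done February 20, 2002 — within the window.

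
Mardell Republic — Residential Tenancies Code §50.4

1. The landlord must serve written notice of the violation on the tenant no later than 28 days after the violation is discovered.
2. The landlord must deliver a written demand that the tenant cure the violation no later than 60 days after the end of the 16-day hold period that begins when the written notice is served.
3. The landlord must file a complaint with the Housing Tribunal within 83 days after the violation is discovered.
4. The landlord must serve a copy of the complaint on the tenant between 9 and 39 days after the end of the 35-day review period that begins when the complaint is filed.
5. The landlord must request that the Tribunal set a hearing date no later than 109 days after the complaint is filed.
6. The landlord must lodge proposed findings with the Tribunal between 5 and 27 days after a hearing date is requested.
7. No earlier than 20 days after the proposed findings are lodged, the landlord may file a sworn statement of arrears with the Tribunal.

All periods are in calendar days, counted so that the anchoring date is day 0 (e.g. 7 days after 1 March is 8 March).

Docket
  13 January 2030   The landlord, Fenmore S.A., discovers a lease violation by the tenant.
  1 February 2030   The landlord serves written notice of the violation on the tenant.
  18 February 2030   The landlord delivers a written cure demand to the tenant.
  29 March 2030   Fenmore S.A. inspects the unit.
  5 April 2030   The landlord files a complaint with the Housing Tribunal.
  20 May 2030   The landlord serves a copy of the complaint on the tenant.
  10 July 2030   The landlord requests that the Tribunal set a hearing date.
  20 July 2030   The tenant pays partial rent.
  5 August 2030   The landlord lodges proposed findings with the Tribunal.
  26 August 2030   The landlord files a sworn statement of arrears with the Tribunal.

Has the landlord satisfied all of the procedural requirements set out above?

Yes

Step 1 — counting 28 days from 13 January 2030 (when the violation is discovered) gives a deadline of 10 February 2030; completed 1 February 2030, before the deadline.
Step 2 — counting 60 days from 17 February 2030 (end of the 16-day hold period, which began when the written notice is served on 1 February 2030) gives a deadline of 18 April 2030; completed 18 February 2030, before the deadline.
Step 3 — counting 83 days from 13 January 2030 (when the violation is discovered) gives a deadline of 6 April 2030; done 5 April 2030 — timely.
Step 4 — 9 and 39 days from 10 May 2030 (end of the 35-day review period, which began when the complaint is filed on 5 April 2030) are 19 May 2030 and 18 June 2030 respectively; done 20 May 2030, which is between those dates.
Step 5 — counting 109 days from 5 April 2030 (when the complaint is filed) gives a deadline of 23 July 2030; done 10 July 2030 — timely.
Step 6 — 5 and 27 days from 10 July 2030 (when a hearing date is requested) are 15 July 2030 and 6 August 2030 respectively; 5 August 2030 falls inside that range.
Step 7 — must wait 20 days from 5 August 2030 (when the proposed findings are lodged), so not before 25 August 2030; 26 August 2030 is on or after that date.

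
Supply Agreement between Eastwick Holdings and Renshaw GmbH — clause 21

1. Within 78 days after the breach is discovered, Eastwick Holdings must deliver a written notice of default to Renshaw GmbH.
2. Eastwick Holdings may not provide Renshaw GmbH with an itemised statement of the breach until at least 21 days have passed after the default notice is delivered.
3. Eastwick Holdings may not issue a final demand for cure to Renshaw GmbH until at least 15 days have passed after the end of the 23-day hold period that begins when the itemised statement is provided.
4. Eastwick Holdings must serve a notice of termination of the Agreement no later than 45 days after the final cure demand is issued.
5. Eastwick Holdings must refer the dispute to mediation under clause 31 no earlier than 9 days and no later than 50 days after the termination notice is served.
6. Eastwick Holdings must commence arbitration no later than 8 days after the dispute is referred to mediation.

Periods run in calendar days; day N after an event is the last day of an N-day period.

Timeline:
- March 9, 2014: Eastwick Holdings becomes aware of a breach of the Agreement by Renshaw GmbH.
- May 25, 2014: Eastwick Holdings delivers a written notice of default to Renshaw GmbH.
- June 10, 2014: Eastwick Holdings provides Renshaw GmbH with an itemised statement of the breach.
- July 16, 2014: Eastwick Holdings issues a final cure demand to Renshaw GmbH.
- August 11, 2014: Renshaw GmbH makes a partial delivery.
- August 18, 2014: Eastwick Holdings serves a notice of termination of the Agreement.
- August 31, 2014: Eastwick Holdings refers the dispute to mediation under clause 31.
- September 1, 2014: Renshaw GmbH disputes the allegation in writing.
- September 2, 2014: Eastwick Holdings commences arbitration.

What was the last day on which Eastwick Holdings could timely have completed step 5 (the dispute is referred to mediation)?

October 7, 2014

Step 5 runs from August 18, 2014, when the termination notice is served. The window is 9–50 days after August 18, 2014; it closes on October 7, 2014.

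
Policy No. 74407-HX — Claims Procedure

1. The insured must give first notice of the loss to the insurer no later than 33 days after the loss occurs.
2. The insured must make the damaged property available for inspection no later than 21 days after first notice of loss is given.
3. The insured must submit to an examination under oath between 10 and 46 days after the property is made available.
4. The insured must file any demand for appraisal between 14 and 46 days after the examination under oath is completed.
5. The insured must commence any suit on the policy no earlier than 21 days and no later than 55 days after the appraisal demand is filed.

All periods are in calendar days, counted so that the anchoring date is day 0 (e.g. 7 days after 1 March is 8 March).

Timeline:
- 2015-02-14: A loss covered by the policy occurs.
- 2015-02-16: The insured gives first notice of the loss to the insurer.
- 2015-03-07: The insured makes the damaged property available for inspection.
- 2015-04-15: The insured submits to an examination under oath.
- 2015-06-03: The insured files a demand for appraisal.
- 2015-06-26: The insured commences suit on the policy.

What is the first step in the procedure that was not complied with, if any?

Step 1 — counting 33 days from 2015-02-14 (when the loss occurs) gives a deadline of 2015-03-19; completed 2015-02-16, before the deadline.
Step 2 — counting 21 days from 2015-02-16 (when first notice of loss is given) gives a deadline of 2015-03-09; 2015-03-07 is within that limit.
Step 3 — 10 and 46 days from 2015-03-07 (when the property is made available) are 2015-03-17 and 2015-04-22 respectively; done 2015-04-15, which is between those dates.
Step 4 — 14 and 46 days from 2015-04-15 (when the examination under oath is completed) are 2015-04-29 and 2015-05-31 respectively; done 2015-06-03 — 3 days after the window closed.

Step 4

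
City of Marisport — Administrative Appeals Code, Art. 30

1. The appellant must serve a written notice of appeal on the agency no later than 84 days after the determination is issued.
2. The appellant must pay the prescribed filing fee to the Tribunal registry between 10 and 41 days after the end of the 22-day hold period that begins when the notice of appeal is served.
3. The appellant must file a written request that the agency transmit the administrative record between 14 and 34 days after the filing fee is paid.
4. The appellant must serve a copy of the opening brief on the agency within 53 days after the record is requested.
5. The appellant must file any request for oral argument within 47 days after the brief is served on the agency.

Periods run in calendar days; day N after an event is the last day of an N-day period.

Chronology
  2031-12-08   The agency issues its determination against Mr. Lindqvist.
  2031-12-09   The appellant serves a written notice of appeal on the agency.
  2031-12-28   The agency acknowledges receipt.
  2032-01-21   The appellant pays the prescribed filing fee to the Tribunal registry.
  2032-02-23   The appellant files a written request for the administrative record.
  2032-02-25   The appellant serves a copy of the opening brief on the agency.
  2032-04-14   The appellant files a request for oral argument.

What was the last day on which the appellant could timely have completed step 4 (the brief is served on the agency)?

2032-04-16

Step 4 runs from 2032-02-23, when the record is requested. 53 days after 2032-02-23 is 2032-04-16.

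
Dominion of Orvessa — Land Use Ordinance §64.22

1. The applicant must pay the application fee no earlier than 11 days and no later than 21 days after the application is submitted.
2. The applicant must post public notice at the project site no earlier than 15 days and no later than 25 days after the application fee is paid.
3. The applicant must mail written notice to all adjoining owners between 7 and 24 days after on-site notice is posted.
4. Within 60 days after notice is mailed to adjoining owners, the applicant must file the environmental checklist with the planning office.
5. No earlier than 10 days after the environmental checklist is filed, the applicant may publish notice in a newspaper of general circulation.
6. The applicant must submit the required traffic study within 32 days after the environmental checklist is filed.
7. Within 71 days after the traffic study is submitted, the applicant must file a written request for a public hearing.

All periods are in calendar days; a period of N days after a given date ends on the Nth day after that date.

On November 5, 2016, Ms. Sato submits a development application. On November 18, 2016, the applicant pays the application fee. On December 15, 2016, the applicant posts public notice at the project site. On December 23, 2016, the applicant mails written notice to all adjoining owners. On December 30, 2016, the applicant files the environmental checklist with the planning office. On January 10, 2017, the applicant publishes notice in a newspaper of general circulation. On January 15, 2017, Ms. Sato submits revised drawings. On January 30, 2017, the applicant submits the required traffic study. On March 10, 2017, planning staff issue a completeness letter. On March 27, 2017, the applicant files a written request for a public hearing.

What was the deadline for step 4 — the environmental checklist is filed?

February 21, 2017

Step 4 runs from December 23, 2016, when notice is mailed to adjoining owners. 60 days after December 23, 2016 is February 21, 2017.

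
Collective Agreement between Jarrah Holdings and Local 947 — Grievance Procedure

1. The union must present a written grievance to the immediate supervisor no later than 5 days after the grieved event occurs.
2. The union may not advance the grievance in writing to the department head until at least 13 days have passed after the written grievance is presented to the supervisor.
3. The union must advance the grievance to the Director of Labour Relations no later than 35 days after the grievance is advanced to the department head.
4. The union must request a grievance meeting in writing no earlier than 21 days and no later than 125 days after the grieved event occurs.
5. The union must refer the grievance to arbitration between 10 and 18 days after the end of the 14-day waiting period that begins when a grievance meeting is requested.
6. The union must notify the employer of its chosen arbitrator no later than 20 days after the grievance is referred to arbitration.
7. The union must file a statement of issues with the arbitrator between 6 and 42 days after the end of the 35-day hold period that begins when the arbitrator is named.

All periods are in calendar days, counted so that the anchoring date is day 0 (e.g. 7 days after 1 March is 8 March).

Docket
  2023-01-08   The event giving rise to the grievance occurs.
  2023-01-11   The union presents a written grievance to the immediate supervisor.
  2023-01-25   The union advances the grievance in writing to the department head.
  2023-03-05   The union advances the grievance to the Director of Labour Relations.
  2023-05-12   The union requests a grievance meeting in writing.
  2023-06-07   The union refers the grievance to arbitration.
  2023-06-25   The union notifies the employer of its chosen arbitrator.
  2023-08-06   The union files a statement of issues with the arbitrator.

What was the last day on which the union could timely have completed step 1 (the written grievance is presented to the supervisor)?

2023-01-13

Step 1 runs from 2023-01-08, when the grieved event occurs. 5 days after 2023-01-08 is 2023-01-13.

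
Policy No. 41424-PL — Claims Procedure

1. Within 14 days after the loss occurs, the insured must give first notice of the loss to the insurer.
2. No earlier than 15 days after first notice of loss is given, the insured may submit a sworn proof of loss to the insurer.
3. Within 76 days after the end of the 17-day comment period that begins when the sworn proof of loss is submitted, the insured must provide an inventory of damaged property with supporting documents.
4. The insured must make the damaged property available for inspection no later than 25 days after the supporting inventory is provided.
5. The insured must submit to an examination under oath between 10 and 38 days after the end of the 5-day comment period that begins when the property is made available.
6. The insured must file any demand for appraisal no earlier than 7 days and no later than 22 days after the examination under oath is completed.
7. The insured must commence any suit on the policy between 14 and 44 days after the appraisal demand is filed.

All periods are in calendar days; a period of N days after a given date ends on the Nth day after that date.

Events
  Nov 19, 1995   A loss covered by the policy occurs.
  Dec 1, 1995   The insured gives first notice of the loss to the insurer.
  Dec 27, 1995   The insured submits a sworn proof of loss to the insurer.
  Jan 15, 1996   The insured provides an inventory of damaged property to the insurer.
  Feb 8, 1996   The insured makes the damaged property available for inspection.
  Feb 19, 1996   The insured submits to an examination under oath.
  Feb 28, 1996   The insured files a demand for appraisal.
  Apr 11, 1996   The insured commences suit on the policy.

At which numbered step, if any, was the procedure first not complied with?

Step 5

Step 1: 14 days after Nov 19, 1995 (when the loss occurs) is Dec 3, 1995; completed Dec 1, 1995, before the deadline.
Step 2: the earliest permitted date is 15 days after Dec 1, 1995 (when first notice of loss is given), i.e. Dec 16, 1995; done Dec 27, 1995, after the minimum wait.
Step 3: 76 days after Jan 13, 1996 (end of the 17-day comment period, which began when the sworn proof of loss is submitted on Dec 27, 1995) is Mar 29, 1996; Jan 15, 1996 is within that limit.
Step 4: 25 days after Jan 15, 1996 (when the supporting inventory is provided) is Feb 9, 1996; Feb 8, 1996 is within that limit.
Step 5: the window is 10–38 days after Feb 13, 1996 (end of the 5-day comment period, which began when the property is made available on Feb 8, 1996), so Feb 23, 1996 through Mar 22, 1996; Feb 19, 1996 is 4 days too early.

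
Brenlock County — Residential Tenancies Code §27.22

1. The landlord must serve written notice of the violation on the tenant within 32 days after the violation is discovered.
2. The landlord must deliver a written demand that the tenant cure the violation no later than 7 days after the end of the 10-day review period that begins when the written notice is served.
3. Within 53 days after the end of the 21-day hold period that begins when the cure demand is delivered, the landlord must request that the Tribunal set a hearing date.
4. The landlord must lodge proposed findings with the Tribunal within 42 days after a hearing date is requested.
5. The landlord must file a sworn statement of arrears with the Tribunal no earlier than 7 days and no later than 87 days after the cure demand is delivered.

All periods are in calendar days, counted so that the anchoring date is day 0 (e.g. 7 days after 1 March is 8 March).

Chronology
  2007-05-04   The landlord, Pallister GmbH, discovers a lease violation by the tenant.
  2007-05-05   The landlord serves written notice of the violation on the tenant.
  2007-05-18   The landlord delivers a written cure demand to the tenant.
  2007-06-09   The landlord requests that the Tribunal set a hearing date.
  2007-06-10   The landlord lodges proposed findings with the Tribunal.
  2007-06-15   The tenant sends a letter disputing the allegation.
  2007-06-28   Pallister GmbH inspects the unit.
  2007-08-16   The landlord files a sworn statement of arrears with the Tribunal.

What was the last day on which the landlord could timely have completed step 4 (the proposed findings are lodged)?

Step 4 runs from 2007-06-09, when a hearing date is requested. 42 days after 2007-06-09 is 2007-07-21.

2007-07-21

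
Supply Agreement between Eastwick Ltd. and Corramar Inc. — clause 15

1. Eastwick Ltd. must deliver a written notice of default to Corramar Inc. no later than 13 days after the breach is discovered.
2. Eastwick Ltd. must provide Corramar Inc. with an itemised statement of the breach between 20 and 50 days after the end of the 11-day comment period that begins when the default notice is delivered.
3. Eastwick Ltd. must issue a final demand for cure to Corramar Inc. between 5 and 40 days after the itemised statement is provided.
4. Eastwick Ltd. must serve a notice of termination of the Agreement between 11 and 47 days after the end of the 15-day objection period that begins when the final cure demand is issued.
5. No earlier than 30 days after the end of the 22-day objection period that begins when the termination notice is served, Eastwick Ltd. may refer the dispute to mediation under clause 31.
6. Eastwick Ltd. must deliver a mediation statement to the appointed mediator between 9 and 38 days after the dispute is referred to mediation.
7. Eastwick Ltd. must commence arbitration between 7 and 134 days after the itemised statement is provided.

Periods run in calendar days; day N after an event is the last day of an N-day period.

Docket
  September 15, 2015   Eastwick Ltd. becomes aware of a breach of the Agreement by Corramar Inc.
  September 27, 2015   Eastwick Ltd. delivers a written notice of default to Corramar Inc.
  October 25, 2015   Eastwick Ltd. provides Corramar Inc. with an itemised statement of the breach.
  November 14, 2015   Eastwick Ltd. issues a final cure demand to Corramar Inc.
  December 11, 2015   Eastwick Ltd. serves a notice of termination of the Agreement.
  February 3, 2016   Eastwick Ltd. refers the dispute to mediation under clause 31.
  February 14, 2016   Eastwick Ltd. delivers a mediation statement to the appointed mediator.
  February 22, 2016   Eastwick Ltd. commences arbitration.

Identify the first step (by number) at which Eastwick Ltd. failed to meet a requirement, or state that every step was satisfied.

(1) due by September 15, 2015 + 13 days = September 28, 2015; September 27, 2015 is within that limit.
(2) the permitted window runs from October 8, 2015 + 20 = October 28, 2015 to October 8, 2015 + 50 = November 27, 2015; done October 25, 2015 — 3 days before the window opened.

Step 2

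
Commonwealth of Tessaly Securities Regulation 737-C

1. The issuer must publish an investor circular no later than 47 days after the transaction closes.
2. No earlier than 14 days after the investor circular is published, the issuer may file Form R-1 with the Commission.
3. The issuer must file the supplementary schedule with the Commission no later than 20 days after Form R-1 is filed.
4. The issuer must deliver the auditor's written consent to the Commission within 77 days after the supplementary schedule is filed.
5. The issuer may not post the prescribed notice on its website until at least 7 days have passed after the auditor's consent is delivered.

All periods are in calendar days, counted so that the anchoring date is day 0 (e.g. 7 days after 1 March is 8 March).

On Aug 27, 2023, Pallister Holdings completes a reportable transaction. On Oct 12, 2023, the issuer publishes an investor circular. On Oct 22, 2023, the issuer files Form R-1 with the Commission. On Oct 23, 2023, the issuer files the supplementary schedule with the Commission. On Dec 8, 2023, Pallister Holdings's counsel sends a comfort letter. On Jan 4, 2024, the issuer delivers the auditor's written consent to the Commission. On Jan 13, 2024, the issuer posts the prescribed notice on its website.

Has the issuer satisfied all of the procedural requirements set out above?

No

Step 1 — counting 47 days from Aug 27, 2023 (when the transaction closes) gives a deadline of Oct 13, 2023; completed Oct 12, 2023, before the deadline.
Step 2 — must wait 14 days from Oct 12, 2023 (when the investor circular is published), so not before Oct 26, 2023; Oct 22, 2023 is 4 days before the earliest permitted date.
Later steps need not be reached.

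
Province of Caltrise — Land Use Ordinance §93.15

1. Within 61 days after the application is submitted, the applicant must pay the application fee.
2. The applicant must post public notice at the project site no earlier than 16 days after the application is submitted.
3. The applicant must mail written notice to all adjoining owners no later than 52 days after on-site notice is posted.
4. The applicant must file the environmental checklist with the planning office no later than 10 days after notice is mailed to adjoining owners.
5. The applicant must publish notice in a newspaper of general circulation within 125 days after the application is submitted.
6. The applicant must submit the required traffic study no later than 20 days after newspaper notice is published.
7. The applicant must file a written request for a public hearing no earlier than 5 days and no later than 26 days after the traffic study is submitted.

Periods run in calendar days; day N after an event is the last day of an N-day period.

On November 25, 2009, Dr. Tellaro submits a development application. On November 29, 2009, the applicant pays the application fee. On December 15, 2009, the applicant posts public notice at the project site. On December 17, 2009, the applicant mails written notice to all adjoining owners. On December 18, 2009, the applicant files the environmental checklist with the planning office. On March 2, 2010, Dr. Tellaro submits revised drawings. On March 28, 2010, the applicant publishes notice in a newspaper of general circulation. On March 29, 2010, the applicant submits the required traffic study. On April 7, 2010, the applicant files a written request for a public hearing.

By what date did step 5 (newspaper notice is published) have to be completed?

Step 5 runs from November 25, 2009, when the application is submitted. 125 days after November 25, 2009 is March 30, 2010.

March 30, 2010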